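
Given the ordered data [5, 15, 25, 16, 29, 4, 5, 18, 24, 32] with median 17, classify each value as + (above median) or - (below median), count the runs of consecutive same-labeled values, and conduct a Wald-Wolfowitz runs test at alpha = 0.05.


Step 1: Compute median = 17; label A = above, B = below.
Labels in order: BBABABBAAA  (n_A = 5, n_B = 5)
Step 2: Count runs R = 6.
Step 3: Under H0 (random ordering), E[R] = 2*n_A*n_B/(n_A+n_B) + 1 = 2*5*5/10 + 1 = 6.0000.
        Var[R] = 2*n_A*n_B*(2*n_A*n_B - n_A - n_B) / ((n_A+n_B)^2 * (n_A+n_B-1)) = 2000/900 = 2.2222.
        SD[R] = 1.4907.
Step 4: R = E[R], so z = 0 with no continuity correction.
Step 5: Two-sided p-value via normal approximation = 2*(1 - Phi(|z|)) = 1.000000.
Step 6: alpha = 0.05. fail to reject H0.

R = 6, z = 0.0000, p = 1.000000, fail to reject H0.


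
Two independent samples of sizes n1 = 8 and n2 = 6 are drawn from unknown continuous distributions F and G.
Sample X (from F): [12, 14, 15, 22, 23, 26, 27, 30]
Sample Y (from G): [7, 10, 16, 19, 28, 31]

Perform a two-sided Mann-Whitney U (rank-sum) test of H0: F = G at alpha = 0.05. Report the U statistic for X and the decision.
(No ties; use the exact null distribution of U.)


Step 1: Combine and sort all 14 observations; assign midranks.
sorted (value, group): (7,Y), (10,Y), (12,X), (14,X), (15,X), (16,Y), (19,Y), (22,X), (23,X), (26,X), (27,X), (28,Y), (30,X), (31,Y)
ranks: 7->1, 10->2, 12->3, 14->4, 15->5, 16->6, 19->7, 22->8, 23->9, 26->10, 27->11, 28->12, 30->13, 31->14
Step 2: Rank sum for X: R1 = 3 + 4 + 5 + 8 + 9 + 10 + 11 + 13 = 63.
Step 3: U_X = R1 - n1(n1+1)/2 = 63 - 8*9/2 = 63 - 36 = 27.
       U_Y = n1*n2 - U_X = 48 - 27 = 21.
Step 4: No ties, so the exact null distribution of U (based on enumerating the C(14,8) = 3003 equally likely rank assignments) gives the two-sided p-value.
Step 5: p-value = 0.754579; compare to alpha = 0.05. fail to reject H0.

U_X = 27, p = 0.754579, fail to reject H0 at alpha = 0.05.


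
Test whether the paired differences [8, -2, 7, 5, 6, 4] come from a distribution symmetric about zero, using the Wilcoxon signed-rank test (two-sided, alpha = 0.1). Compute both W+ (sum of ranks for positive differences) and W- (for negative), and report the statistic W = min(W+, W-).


Step 1: Drop any zero differences (none here) and take |d_i|.
|d| = [8, 2, 7, 5, 6, 4]
Step 2: Midrank |d_i| (ties get averaged ranks).
ranks: |8|->6, |2|->1, |7|->5, |5|->3, |6|->4, |4|->2
Step 3: Attach original signs; sum ranks with positive sign and with negative sign.
W+ = 6 + 5 + 3 + 4 + 2 = 20
W- = 1 = 1
(Check: W+ + W- = 21 should equal n(n+1)/2 = 21.)
Step 4: Test statistic W = min(W+, W-) = 1.
Step 5: No ties, so the exact null distribution over the 2^6 = 64 sign assignments gives the two-sided p-value = 0.062500.
Step 6: alpha = 0.1. reject H0.

W+ = 20, W- = 1, W = min = 1, p = 0.062500, reject H0.


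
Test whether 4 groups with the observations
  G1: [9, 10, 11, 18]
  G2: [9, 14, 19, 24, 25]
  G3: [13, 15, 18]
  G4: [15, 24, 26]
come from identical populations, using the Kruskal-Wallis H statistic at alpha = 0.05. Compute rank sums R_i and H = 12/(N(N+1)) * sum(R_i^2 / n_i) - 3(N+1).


Step 1: Combine all N = 15 observations and assign midranks.
sorted (value, group, rank): (9,G1,1.5), (9,G2,1.5), (10,G1,3), (11,G1,4), (13,G3,5), (14,G2,6), (15,G3,7.5), (15,G4,7.5), (18,G1,9.5), (18,G3,9.5), (19,G2,11), (24,G2,12.5), (24,G4,12.5), (25,G2,14), (26,G4,15)
Step 2: Sum ranks within each group.
R_1 = 18 (n_1 = 4)
R_2 = 45 (n_2 = 5)
R_3 = 22 (n_3 = 3)
R_4 = 35 (n_4 = 3)
Step 3: H = 12/(N(N+1)) * sum(R_i^2/n_i) - 3(N+1)
     = 12/(15*16) * (18^2/4 + 45^2/5 + 22^2/3 + 35^2/3) - 3*16
     = 0.050000 * 1055.67 - 48
     = 4.783333.
Step 4: Ties present; correction factor C = 1 - 24/(15^3 - 15) = 0.992857. Corrected H = 4.783333 / 0.992857 = 4.817746.
Step 5: Under H0, H ~ chi^2(3); p-value = 0.185640.
Step 6: alpha = 0.05. fail to reject H0.

H = 4.8177, df = 3, p = 0.185640, fail to reject H0.


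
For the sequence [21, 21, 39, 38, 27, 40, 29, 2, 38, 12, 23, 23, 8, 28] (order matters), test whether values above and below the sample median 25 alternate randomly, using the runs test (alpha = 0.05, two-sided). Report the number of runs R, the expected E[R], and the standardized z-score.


Step 1: Compute median = 25; label A = above, B = below.
Labels in order: BBAAAAABABBBBA  (n_A = 7, n_B = 7)
Step 2: Count runs R = 6.
Step 3: Under H0 (random ordering), E[R] = 2*n_A*n_B/(n_A+n_B) + 1 = 2*7*7/14 + 1 = 8.0000.
        Var[R] = 2*n_A*n_B*(2*n_A*n_B - n_A - n_B) / ((n_A+n_B)^2 * (n_A+n_B-1)) = 8232/2548 = 3.2308.
        SD[R] = 1.7974.
Step 4: Continuity-corrected z = (R + 0.5 - E[R]) / SD[R] = (6 + 0.5 - 8.0000) / 1.7974 = -0.8345.
Step 5: Two-sided p-value via normal approximation = 2*(1 - Phi(|z|)) = 0.403986.
Step 6: alpha = 0.05. fail to reject H0.

R = 6, z = -0.8345, p = 0.403986, fail to reject H0.


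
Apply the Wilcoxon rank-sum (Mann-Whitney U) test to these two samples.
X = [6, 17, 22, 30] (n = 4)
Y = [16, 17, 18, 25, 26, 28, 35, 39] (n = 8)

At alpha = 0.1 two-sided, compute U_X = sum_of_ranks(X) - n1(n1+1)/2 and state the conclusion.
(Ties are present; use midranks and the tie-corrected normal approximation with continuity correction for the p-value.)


Step 1: Combine and sort all 12 observations; assign midranks.
sorted (value, group): (6,X), (16,Y), (17,X), (17,Y), (18,Y), (22,X), (25,Y), (26,Y), (28,Y), (30,X), (35,Y), (39,Y)
ranks: 6->1, 16->2, 17->3.5, 17->3.5, 18->5, 22->6, 25->7, 26->8, 28->9, 30->10, 35->11, 39->12
Step 2: Rank sum for X: R1 = 1 + 3.5 + 6 + 10 = 20.5.
Step 3: U_X = R1 - n1(n1+1)/2 = 20.5 - 4*5/2 = 20.5 - 10 = 10.5.
       U_Y = n1*n2 - U_X = 32 - 10.5 = 21.5.
Step 4: Ties are present, so use the tie-corrected normal approximation (with continuity correction) for the p-value.
Step 5: p-value = 0.394938; compare to alpha = 0.1. fail to reject H0.

U_X = 10.5, p = 0.394938, fail to reject H0 at alpha = 0.1.


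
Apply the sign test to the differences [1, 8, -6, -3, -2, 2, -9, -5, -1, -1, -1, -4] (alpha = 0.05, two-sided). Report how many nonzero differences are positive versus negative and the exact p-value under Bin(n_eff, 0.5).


Step 1: Discard zero differences. Original n = 12; n_eff = number of nonzero differences = 12.
Nonzero differences (with sign): +1, +8, -6, -3, -2, +2, -9, -5, -1, -1, -1, -4
Step 2: Count signs: positive = 3, negative = 9.
Step 3: Under H0: P(positive) = 0.5, so the number of positives S ~ Bin(12, 0.5).
Step 4: Two-sided exact p-value = sum of Bin(12,0.5) probabilities at or below the observed probability = 0.145996.
Step 5: alpha = 0.05. fail to reject H0.

n_eff = 12, pos = 3, neg = 9, p = 0.145996, fail to reject H0.


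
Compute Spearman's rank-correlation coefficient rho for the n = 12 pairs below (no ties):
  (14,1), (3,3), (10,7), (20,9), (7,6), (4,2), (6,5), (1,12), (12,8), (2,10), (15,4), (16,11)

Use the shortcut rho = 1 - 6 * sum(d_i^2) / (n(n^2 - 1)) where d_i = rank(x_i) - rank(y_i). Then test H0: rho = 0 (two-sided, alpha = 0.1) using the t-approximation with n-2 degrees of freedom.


Step 1: Rank x and y separately (midranks; no ties here).
rank(x): 14->9, 3->3, 10->7, 20->12, 7->6, 4->4, 6->5, 1->1, 12->8, 2->2, 15->10, 16->11
rank(y): 1->1, 3->3, 7->7, 9->9, 6->6, 2->2, 5->5, 12->12, 8->8, 10->10, 4->4, 11->11
Step 2: d_i = R_x(i) - R_y(i); compute d_i^2.
  (9-1)^2=64, (3-3)^2=0, (7-7)^2=0, (12-9)^2=9, (6-6)^2=0, (4-2)^2=4, (5-5)^2=0, (1-12)^2=121, (8-8)^2=0, (2-10)^2=64, (10-4)^2=36, (11-11)^2=0
sum(d^2) = 298.
Step 3: rho = 1 - 6*298 / (12*(12^2 - 1)) = 1 - 1788/1716 = -0.041958.
Step 4: Under H0, t = rho * sqrt((n-2)/(1-rho^2)) = -0.1328 ~ t(10).
Step 5: Two-sided p-value from the t-distribution with 10 df = 0.896986.
Step 6: alpha = 0.1. fail to reject H0.

rho = -0.0420, p = 0.896986, fail to reject H0 at alpha = 0.1.


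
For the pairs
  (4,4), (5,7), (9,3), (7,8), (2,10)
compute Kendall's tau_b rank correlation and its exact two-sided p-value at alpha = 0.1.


Step 1: Enumerate the 10 unordered pairs (i,j) with i<j and classify each by sign(x_j-x_i) * sign(y_j-y_i).
  (1,2):dx=+1,dy=+3->C; (1,3):dx=+5,dy=-1->D; (1,4):dx=+3,dy=+4->C; (1,5):dx=-2,dy=+6->D
  (2,3):dx=+4,dy=-4->D; (2,4):dx=+2,dy=+1->C; (2,5):dx=-3,dy=+3->D; (3,4):dx=-2,dy=+5->D
  (3,5):dx=-7,dy=+7->D; (4,5):dx=-5,dy=+2->D
Step 2: C = 3, D = 7, total pairs = 10.
Step 3: tau = (C - D)/(n(n-1)/2) = (3 - 7)/10 = -0.400000.
Step 4: Exact two-sided p-value (enumerate n! = 120 permutations of y under H0): p = 0.483333.
Step 5: alpha = 0.1. fail to reject H0.

tau_b = -0.4000 (C=3, D=7), p = 0.483333, fail to reject H0.


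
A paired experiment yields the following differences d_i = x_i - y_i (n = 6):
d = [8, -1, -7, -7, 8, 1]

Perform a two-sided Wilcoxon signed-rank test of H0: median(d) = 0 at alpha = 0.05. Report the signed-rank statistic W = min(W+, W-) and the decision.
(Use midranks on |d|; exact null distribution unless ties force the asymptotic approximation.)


Step 1: Drop any zero differences (none here) and take |d_i|.
|d| = [8, 1, 7, 7, 8, 1]
Step 2: Midrank |d_i| (ties get averaged ranks).
ranks: |8|->5.5, |1|->1.5, |7|->3.5, |7|->3.5, |8|->5.5, |1|->1.5
Step 3: Attach original signs; sum ranks with positive sign and with negative sign.
W+ = 5.5 + 5.5 + 1.5 = 12.5
W- = 1.5 + 3.5 + 3.5 = 8.5
(Check: W+ + W- = 21 should equal n(n+1)/2 = 21.)
Step 4: Test statistic W = min(W+, W-) = 8.5.
Step 5: Ties in |d|, so use the tie-corrected normal approximation.
        E[W] = n(n+1)/4 = 6*7/4 = 10.5.
        Tie groups: |d|=1 (t=2), |d|=7 (t=2), |d|=8 (t=2); sum(t^3 - t) = 18.
        Var[W] = n(n+1)(2n+1)/24 - sum(t^3-t)/48 = 546/24 - 18/48 = 22.375.
        z = (W - E[W]) / sqrt(Var[W]) = (8.5 - 10.5) / 4.7302 = -0.4228.
        Two-sided p = 2*Phi(z) = 0.672432.
Step 6: alpha = 0.05. fail to reject H0.

W+ = 12.5, W- = 8.5, W = min = 8.5, p = 0.672432, fail to reject H0.


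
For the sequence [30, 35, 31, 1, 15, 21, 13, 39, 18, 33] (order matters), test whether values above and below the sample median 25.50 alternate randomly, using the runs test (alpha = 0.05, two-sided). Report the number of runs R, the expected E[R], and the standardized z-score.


Step 1: Compute median = 25.50; label A = above, B = below.
Labels in order: AAABBBBABA  (n_A = 5, n_B = 5)
Step 2: Count runs R = 5.
Step 3: Under H0 (random ordering), E[R] = 2*n_A*n_B/(n_A+n_B) + 1 = 2*5*5/10 + 1 = 6.0000.
        Var[R] = 2*n_A*n_B*(2*n_A*n_B - n_A - n_B) / ((n_A+n_B)^2 * (n_A+n_B-1)) = 2000/900 = 2.2222.
        SD[R] = 1.4907.
Step 4: Continuity-corrected z = (R + 0.5 - E[R]) / SD[R] = (5 + 0.5 - 6.0000) / 1.4907 = -0.3354.
Step 5: Two-sided p-value via normal approximation = 2*(1 - Phi(|z|)) = 0.737316.
Step 6: alpha = 0.05. fail to reject H0.

R = 5, z = -0.3354, p = 0.737316, fail to reject H0.


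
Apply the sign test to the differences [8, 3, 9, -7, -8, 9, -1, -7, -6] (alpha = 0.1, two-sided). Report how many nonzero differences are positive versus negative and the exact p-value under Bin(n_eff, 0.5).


Step 1: Discard zero differences. Original n = 9; n_eff = number of nonzero differences = 9.
Nonzero differences (with sign): +8, +3, +9, -7, -8, +9, -1, -7, -6
Step 2: Count signs: positive = 4, negative = 5.
Step 3: Under H0: P(positive) = 0.5, so the number of positives S ~ Bin(9, 0.5).
Step 4: Two-sided exact p-value = sum of Bin(9,0.5) probabilities at or below the observed probability = 1.000000.
Step 5: alpha = 0.1. fail to reject H0.

n_eff = 9, pos = 4, neg = 5, p = 1.000000, fail to reject H0.


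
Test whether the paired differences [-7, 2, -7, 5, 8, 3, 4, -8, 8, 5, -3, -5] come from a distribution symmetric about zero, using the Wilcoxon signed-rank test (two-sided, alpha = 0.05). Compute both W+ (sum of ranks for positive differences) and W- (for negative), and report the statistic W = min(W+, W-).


Step 1: Drop any zero differences (none here) and take |d_i|.
|d| = [7, 2, 7, 5, 8, 3, 4, 8, 8, 5, 3, 5]
Step 2: Midrank |d_i| (ties get averaged ranks).
ranks: |7|->8.5, |2|->1, |7|->8.5, |5|->6, |8|->11, |3|->2.5, |4|->4, |8|->11, |8|->11, |5|->6, |3|->2.5, |5|->6
Step 3: Attach original signs; sum ranks with positive sign and with negative sign.
W+ = 1 + 6 + 11 + 2.5 + 4 + 11 + 6 = 41.5
W- = 8.5 + 8.5 + 11 + 2.5 + 6 = 36.5
(Check: W+ + W- = 78 should equal n(n+1)/2 = 78.)
Step 4: Test statistic W = min(W+, W-) = 36.5.
Step 5: Ties in |d|, so use the tie-corrected normal approximation.
        E[W] = n(n+1)/4 = 12*13/4 = 39.
        Tie groups: |d|=3 (t=2), |d|=5 (t=3), |d|=7 (t=2), |d|=8 (t=3); sum(t^3 - t) = 60.
        Var[W] = n(n+1)(2n+1)/24 - sum(t^3-t)/48 = 3900/24 - 60/48 = 161.25.
        z = (W - E[W]) / sqrt(Var[W]) = (36.5 - 39) / 12.6984 = -0.1969.
        Two-sided p = 2*Phi(z) = 0.843926.
Step 6: alpha = 0.05. fail to reject H0.

W+ = 41.5, W- = 36.5, W = min = 36.5, p = 0.843926, fail to reject H0.


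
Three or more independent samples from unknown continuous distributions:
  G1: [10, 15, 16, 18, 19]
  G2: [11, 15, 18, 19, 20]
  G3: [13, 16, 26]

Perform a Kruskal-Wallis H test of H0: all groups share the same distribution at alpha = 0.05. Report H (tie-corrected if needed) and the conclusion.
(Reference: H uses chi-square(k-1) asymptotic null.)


Step 1: Combine all N = 13 observations and assign midranks.
sorted (value, group, rank): (10,G1,1), (11,G2,2), (13,G3,3), (15,G1,4.5), (15,G2,4.5), (16,G1,6.5), (16,G3,6.5), (18,G1,8.5), (18,G2,8.5), (19,G1,10.5), (19,G2,10.5), (20,G2,12), (26,G3,13)
Step 2: Sum ranks within each group.
R_1 = 31 (n_1 = 5)
R_2 = 37.5 (n_2 = 5)
R_3 = 22.5 (n_3 = 3)
Step 3: H = 12/(N(N+1)) * sum(R_i^2/n_i) - 3(N+1)
     = 12/(13*14) * (31^2/5 + 37.5^2/5 + 22.5^2/3) - 3*14
     = 0.065934 * 642.2 - 42
     = 0.342857.
Step 4: Ties present; correction factor C = 1 - 24/(13^3 - 13) = 0.989011. Corrected H = 0.342857 / 0.989011 = 0.346667.
Step 5: Under H0, H ~ chi^2(2); p-value = 0.840857.
Step 6: alpha = 0.05. fail to reject H0.

H = 0.3467, df = 2, p = 0.840857, fail to reject H0.


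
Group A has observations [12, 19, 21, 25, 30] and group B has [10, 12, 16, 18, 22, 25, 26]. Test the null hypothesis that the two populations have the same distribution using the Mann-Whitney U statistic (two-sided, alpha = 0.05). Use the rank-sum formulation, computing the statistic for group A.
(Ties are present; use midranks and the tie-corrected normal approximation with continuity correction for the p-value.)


Step 1: Combine and sort all 12 observations; assign midranks.
sorted (value, group): (10,Y), (12,X), (12,Y), (16,Y), (18,Y), (19,X), (21,X), (22,Y), (25,X), (25,Y), (26,Y), (30,X)
ranks: 10->1, 12->2.5, 12->2.5, 16->4, 18->5, 19->6, 21->7, 22->8, 25->9.5, 25->9.5, 26->11, 30->12
Step 2: Rank sum for X: R1 = 2.5 + 6 + 7 + 9.5 + 12 = 37.
Step 3: U_X = R1 - n1(n1+1)/2 = 37 - 5*6/2 = 37 - 15 = 22.
       U_Y = n1*n2 - U_X = 35 - 22 = 13.
Step 4: Ties are present, so use the tie-corrected normal approximation (with continuity correction) for the p-value.
Step 5: p-value = 0.514478; compare to alpha = 0.05. fail to reject H0.

U_X = 22, p = 0.514478, fail to reject H0 at alpha = 0.05.


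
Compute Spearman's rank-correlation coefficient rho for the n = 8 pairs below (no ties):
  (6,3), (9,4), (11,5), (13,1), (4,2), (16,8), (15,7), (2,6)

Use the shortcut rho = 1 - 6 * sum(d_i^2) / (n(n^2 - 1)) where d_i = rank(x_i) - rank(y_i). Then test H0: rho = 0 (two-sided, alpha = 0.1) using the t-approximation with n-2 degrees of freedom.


Step 1: Rank x and y separately (midranks; no ties here).
rank(x): 6->3, 9->4, 11->5, 13->6, 4->2, 16->8, 15->7, 2->1
rank(y): 3->3, 4->4, 5->5, 1->1, 2->2, 8->8, 7->7, 6->6
Step 2: d_i = R_x(i) - R_y(i); compute d_i^2.
  (3-3)^2=0, (4-4)^2=0, (5-5)^2=0, (6-1)^2=25, (2-2)^2=0, (8-8)^2=0, (7-7)^2=0, (1-6)^2=25
sum(d^2) = 50.
Step 3: rho = 1 - 6*50 / (8*(8^2 - 1)) = 1 - 300/504 = 0.404762.
Step 4: Under H0, t = rho * sqrt((n-2)/(1-rho^2)) = 1.0842 ~ t(6).
Step 5: Two-sided p-value from the t-distribution with 6 df = 0.319889.
Step 6: alpha = 0.1. fail to reject H0.

rho = 0.4048, p = 0.319889, fail to reject H0 at alpha = 0.1.


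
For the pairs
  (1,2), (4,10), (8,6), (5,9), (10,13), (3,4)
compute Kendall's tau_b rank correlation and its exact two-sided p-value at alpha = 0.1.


Step 1: Enumerate the 15 unordered pairs (i,j) with i<j and classify each by sign(x_j-x_i) * sign(y_j-y_i).
  (1,2):dx=+3,dy=+8->C; (1,3):dx=+7,dy=+4->C; (1,4):dx=+4,dy=+7->C; (1,5):dx=+9,dy=+11->C
  (1,6):dx=+2,dy=+2->C; (2,3):dx=+4,dy=-4->D; (2,4):dx=+1,dy=-1->D; (2,5):dx=+6,dy=+3->C
  (2,6):dx=-1,dy=-6->C; (3,4):dx=-3,dy=+3->D; (3,5):dx=+2,dy=+7->C; (3,6):dx=-5,dy=-2->C
  (4,5):dx=+5,dy=+4->C; (4,6):dx=-2,dy=-5->C; (5,6):dx=-7,dy=-9->C
Step 2: C = 12, D = 3, total pairs = 15.
Step 3: tau = (C - D)/(n(n-1)/2) = (12 - 3)/15 = 0.600000.
Step 4: Exact two-sided p-value (enumerate n! = 720 permutations of y under H0): p = 0.136111.
Step 5: alpha = 0.1. fail to reject H0.

tau_b = 0.6000 (C=12, D=3), p = 0.136111, fail to reject H0.


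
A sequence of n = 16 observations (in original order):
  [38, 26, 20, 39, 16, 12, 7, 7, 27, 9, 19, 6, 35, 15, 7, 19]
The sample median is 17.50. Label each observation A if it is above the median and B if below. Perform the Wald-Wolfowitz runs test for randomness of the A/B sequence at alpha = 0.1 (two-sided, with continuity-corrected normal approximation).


Step 1: Compute median = 17.50; label A = above, B = below.
Labels in order: AAAABBBBABABABBA  (n_A = 8, n_B = 8)
Step 2: Count runs R = 9.
Step 3: Under H0 (random ordering), E[R] = 2*n_A*n_B/(n_A+n_B) + 1 = 2*8*8/16 + 1 = 9.0000.
        Var[R] = 2*n_A*n_B*(2*n_A*n_B - n_A - n_B) / ((n_A+n_B)^2 * (n_A+n_B-1)) = 14336/3840 = 3.7333.
        SD[R] = 1.9322.
Step 4: R = E[R], so z = 0 with no continuity correction.
Step 5: Two-sided p-value via normal approximation = 2*(1 - Phi(|z|)) = 1.000000.
Step 6: alpha = 0.1. fail to reject H0.

R = 9, z = 0.0000, p = 1.000000, fail to reject H0.


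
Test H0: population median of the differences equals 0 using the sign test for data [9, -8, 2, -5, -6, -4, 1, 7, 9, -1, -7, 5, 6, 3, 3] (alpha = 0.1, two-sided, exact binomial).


Step 1: Discard zero differences. Original n = 15; n_eff = number of nonzero differences = 15.
Nonzero differences (with sign): +9, -8, +2, -5, -6, -4, +1, +7, +9, -1, -7, +5, +6, +3, +3
Step 2: Count signs: positive = 9, negative = 6.
Step 3: Under H0: P(positive) = 0.5, so the number of positives S ~ Bin(15, 0.5).
Step 4: Two-sided exact p-value = sum of Bin(15,0.5) probabilities at or below the observed probability = 0.607239.
Step 5: alpha = 0.1. fail to reject H0.

n_eff = 15, pos = 9, neg = 6, p = 0.607239, fail to reject H0.


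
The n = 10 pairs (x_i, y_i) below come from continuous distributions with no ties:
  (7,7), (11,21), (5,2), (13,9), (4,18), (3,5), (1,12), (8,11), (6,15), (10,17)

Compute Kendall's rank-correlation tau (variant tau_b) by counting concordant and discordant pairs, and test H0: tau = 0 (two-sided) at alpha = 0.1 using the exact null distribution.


Step 1: Enumerate the 45 unordered pairs (i,j) with i<j and classify each by sign(x_j-x_i) * sign(y_j-y_i).
  (1,2):dx=+4,dy=+14->C; (1,3):dx=-2,dy=-5->C; (1,4):dx=+6,dy=+2->C; (1,5):dx=-3,dy=+11->D
  (1,6):dx=-4,dy=-2->C; (1,7):dx=-6,dy=+5->D; (1,8):dx=+1,dy=+4->C; (1,9):dx=-1,dy=+8->D
  (1,10):dx=+3,dy=+10->C; (2,3):dx=-6,dy=-19->C; (2,4):dx=+2,dy=-12->D; (2,5):dx=-7,dy=-3->C
  (2,6):dx=-8,dy=-16->C; (2,7):dx=-10,dy=-9->C; (2,8):dx=-3,dy=-10->C; (2,9):dx=-5,dy=-6->C
  (2,10):dx=-1,dy=-4->C; (3,4):dx=+8,dy=+7->C; (3,5):dx=-1,dy=+16->D; (3,6):dx=-2,dy=+3->D
  (3,7):dx=-4,dy=+10->D; (3,8):dx=+3,dy=+9->C; (3,9):dx=+1,dy=+13->C; (3,10):dx=+5,dy=+15->C
  (4,5):dx=-9,dy=+9->D; (4,6):dx=-10,dy=-4->C; (4,7):dx=-12,dy=+3->D; (4,8):dx=-5,dy=+2->D
  (4,9):dx=-7,dy=+6->D; (4,10):dx=-3,dy=+8->D; (5,6):dx=-1,dy=-13->C; (5,7):dx=-3,dy=-6->C
  (5,8):dx=+4,dy=-7->D; (5,9):dx=+2,dy=-3->D; (5,10):dx=+6,dy=-1->D; (6,7):dx=-2,dy=+7->D
  (6,8):dx=+5,dy=+6->C; (6,9):dx=+3,dy=+10->C; (6,10):dx=+7,dy=+12->C; (7,8):dx=+7,dy=-1->D
  (7,9):dx=+5,dy=+3->C; (7,10):dx=+9,dy=+5->C; (8,9):dx=-2,dy=+4->D; (8,10):dx=+2,dy=+6->C
  (9,10):dx=+4,dy=+2->C
Step 2: C = 27, D = 18, total pairs = 45.
Step 3: tau = (C - D)/(n(n-1)/2) = (27 - 18)/45 = 0.200000.
Step 4: Exact two-sided p-value (enumerate n! = 3628800 permutations of y under H0): p = 0.484313.
Step 5: alpha = 0.1. fail to reject H0.

tau_b = 0.2000 (C=27, D=18), p = 0.484313, fail to reject H0.


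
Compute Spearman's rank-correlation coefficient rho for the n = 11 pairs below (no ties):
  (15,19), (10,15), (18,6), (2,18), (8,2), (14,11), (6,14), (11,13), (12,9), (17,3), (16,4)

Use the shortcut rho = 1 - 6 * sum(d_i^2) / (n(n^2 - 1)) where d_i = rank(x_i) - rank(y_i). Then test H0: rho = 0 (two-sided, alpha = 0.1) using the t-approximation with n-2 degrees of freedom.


Step 1: Rank x and y separately (midranks; no ties here).
rank(x): 15->8, 10->4, 18->11, 2->1, 8->3, 14->7, 6->2, 11->5, 12->6, 17->10, 16->9
rank(y): 19->11, 15->9, 6->4, 18->10, 2->1, 11->6, 14->8, 13->7, 9->5, 3->2, 4->3
Step 2: d_i = R_x(i) - R_y(i); compute d_i^2.
  (8-11)^2=9, (4-9)^2=25, (11-4)^2=49, (1-10)^2=81, (3-1)^2=4, (7-6)^2=1, (2-8)^2=36, (5-7)^2=4, (6-5)^2=1, (10-2)^2=64, (9-3)^2=36
sum(d^2) = 310.
Step 3: rho = 1 - 6*310 / (11*(11^2 - 1)) = 1 - 1860/1320 = -0.409091.
Step 4: Under H0, t = rho * sqrt((n-2)/(1-rho^2)) = -1.3450 ~ t(9).
Step 5: Two-sided p-value from the t-distribution with 9 df = 0.211545.
Step 6: alpha = 0.1. fail to reject H0.

rho = -0.4091, p = 0.211545, fail to reject H0 at alpha = 0.1.


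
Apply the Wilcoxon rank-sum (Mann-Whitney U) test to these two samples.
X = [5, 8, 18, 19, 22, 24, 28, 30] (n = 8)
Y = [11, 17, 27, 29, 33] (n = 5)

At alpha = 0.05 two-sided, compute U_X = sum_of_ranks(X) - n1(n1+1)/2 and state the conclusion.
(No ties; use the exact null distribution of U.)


Step 1: Combine and sort all 13 observations; assign midranks.
sorted (value, group): (5,X), (8,X), (11,Y), (17,Y), (18,X), (19,X), (22,X), (24,X), (27,Y), (28,X), (29,Y), (30,X), (33,Y)
ranks: 5->1, 8->2, 11->3, 17->4, 18->5, 19->6, 22->7, 24->8, 27->9, 28->10, 29->11, 30->12, 33->13
Step 2: Rank sum for X: R1 = 1 + 2 + 5 + 6 + 7 + 8 + 10 + 12 = 51.
Step 3: U_X = R1 - n1(n1+1)/2 = 51 - 8*9/2 = 51 - 36 = 15.
       U_Y = n1*n2 - U_X = 40 - 15 = 25.
Step 4: No ties, so the exact null distribution of U (based on enumerating the C(13,8) = 1287 equally likely rank assignments) gives the two-sided p-value.
Step 5: p-value = 0.523699; compare to alpha = 0.05. fail to reject H0.

U_X = 15, p = 0.523699, fail to reject H0 at alpha = 0.05.


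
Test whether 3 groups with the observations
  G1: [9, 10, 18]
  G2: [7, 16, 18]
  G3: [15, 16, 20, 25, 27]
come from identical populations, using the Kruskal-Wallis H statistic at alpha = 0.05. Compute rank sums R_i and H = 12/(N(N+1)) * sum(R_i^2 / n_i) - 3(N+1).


Step 1: Combine all N = 11 observations and assign midranks.
sorted (value, group, rank): (7,G2,1), (9,G1,2), (10,G1,3), (15,G3,4), (16,G2,5.5), (16,G3,5.5), (18,G1,7.5), (18,G2,7.5), (20,G3,9), (25,G3,10), (27,G3,11)
Step 2: Sum ranks within each group.
R_1 = 12.5 (n_1 = 3)
R_2 = 14 (n_2 = 3)
R_3 = 39.5 (n_3 = 5)
Step 3: H = 12/(N(N+1)) * sum(R_i^2/n_i) - 3(N+1)
     = 12/(11*12) * (12.5^2/3 + 14^2/3 + 39.5^2/5) - 3*12
     = 0.090909 * 429.467 - 36
     = 3.042424.
Step 4: Ties present; correction factor C = 1 - 12/(11^3 - 11) = 0.990909. Corrected H = 3.042424 / 0.990909 = 3.070336.
Step 5: Under H0, H ~ chi^2(2); p-value = 0.215419.
Step 6: alpha = 0.05. fail to reject H0.

H = 3.0703, df = 2, p = 0.215419, fail to reject H0.


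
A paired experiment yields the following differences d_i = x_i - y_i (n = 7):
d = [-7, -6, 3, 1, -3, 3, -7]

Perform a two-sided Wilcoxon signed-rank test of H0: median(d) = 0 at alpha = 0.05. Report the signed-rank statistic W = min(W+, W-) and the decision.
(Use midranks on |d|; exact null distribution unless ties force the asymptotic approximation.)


Step 1: Drop any zero differences (none here) and take |d_i|.
|d| = [7, 6, 3, 1, 3, 3, 7]
Step 2: Midrank |d_i| (ties get averaged ranks).
ranks: |7|->6.5, |6|->5, |3|->3, |1|->1, |3|->3, |3|->3, |7|->6.5
Step 3: Attach original signs; sum ranks with positive sign and with negative sign.
W+ = 3 + 1 + 3 = 7
W- = 6.5 + 5 + 3 + 6.5 = 21
(Check: W+ + W- = 28 should equal n(n+1)/2 = 28.)
Step 4: Test statistic W = min(W+, W-) = 7.
Step 5: Ties in |d|, so use the tie-corrected normal approximation.
        E[W] = n(n+1)/4 = 7*8/4 = 14.
        Tie groups: |d|=3 (t=3), |d|=7 (t=2); sum(t^3 - t) = 30.
        Var[W] = n(n+1)(2n+1)/24 - sum(t^3-t)/48 = 840/24 - 30/48 = 34.375.
        z = (W - E[W]) / sqrt(Var[W]) = (7 - 14) / 5.8630 = -1.1939.
        Two-sided p = 2*Phi(z) = 0.232508.
Step 6: alpha = 0.05. fail to reject H0.

W+ = 7, W- = 21, W = min = 7, p = 0.232508, fail to reject H0.


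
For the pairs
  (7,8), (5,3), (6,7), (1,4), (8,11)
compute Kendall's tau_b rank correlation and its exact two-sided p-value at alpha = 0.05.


Step 1: Enumerate the 10 unordered pairs (i,j) with i<j and classify each by sign(x_j-x_i) * sign(y_j-y_i).
  (1,2):dx=-2,dy=-5->C; (1,3):dx=-1,dy=-1->C; (1,4):dx=-6,dy=-4->C; (1,5):dx=+1,dy=+3->C
  (2,3):dx=+1,dy=+4->C; (2,4):dx=-4,dy=+1->D; (2,5):dx=+3,dy=+8->C; (3,4):dx=-5,dy=-3->C
  (3,5):dx=+2,dy=+4->C; (4,5):dx=+7,dy=+7->C
Step 2: C = 9, D = 1, total pairs = 10.
Step 3: tau = (C - D)/(n(n-1)/2) = (9 - 1)/10 = 0.800000.
Step 4: Exact two-sided p-value (enumerate n! = 120 permutations of y under H0): p = 0.083333.
Step 5: alpha = 0.05. fail to reject H0.

tau_b = 0.8000 (C=9, D=1), p = 0.083333, fail to reject H0.


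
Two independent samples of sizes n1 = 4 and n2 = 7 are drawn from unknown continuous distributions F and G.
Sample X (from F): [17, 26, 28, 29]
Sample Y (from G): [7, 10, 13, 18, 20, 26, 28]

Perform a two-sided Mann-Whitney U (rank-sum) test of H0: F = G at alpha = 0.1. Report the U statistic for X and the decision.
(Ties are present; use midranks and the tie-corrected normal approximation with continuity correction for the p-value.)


Step 1: Combine and sort all 11 observations; assign midranks.
sorted (value, group): (7,Y), (10,Y), (13,Y), (17,X), (18,Y), (20,Y), (26,X), (26,Y), (28,X), (28,Y), (29,X)
ranks: 7->1, 10->2, 13->3, 17->4, 18->5, 20->6, 26->7.5, 26->7.5, 28->9.5, 28->9.5, 29->11
Step 2: Rank sum for X: R1 = 4 + 7.5 + 9.5 + 11 = 32.
Step 3: U_X = R1 - n1(n1+1)/2 = 32 - 4*5/2 = 32 - 10 = 22.
       U_Y = n1*n2 - U_X = 28 - 22 = 6.
Step 4: Ties are present, so use the tie-corrected normal approximation (with continuity correction) for the p-value.
Step 5: p-value = 0.154489; compare to alpha = 0.1. fail to reject H0.

U_X = 22, p = 0.154489, fail to reject H0 at alpha = 0.1.


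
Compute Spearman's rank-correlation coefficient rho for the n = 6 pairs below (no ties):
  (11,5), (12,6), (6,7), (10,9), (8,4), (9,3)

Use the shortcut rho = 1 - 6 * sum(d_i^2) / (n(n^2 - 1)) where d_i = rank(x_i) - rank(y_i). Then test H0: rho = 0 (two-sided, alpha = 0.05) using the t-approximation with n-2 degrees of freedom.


Step 1: Rank x and y separately (midranks; no ties here).
rank(x): 11->5, 12->6, 6->1, 10->4, 8->2, 9->3
rank(y): 5->3, 6->4, 7->5, 9->6, 4->2, 3->1
Step 2: d_i = R_x(i) - R_y(i); compute d_i^2.
  (5-3)^2=4, (6-4)^2=4, (1-5)^2=16, (4-6)^2=4, (2-2)^2=0, (3-1)^2=4
sum(d^2) = 32.
Step 3: rho = 1 - 6*32 / (6*(6^2 - 1)) = 1 - 192/210 = 0.085714.
Step 4: Under H0, t = rho * sqrt((n-2)/(1-rho^2)) = 0.1721 ~ t(4).
Step 5: Two-sided p-value from the t-distribution with 4 df = 0.871743.
Step 6: alpha = 0.05. fail to reject H0.

rho = 0.0857, p = 0.871743, fail to reject H0 at alpha = 0.05.


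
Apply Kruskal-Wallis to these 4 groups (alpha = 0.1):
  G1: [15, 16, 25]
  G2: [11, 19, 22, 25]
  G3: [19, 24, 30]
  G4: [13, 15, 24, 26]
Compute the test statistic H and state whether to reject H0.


Step 1: Combine all N = 14 observations and assign midranks.
sorted (value, group, rank): (11,G2,1), (13,G4,2), (15,G1,3.5), (15,G4,3.5), (16,G1,5), (19,G2,6.5), (19,G3,6.5), (22,G2,8), (24,G3,9.5), (24,G4,9.5), (25,G1,11.5), (25,G2,11.5), (26,G4,13), (30,G3,14)
Step 2: Sum ranks within each group.
R_1 = 20 (n_1 = 3)
R_2 = 27 (n_2 = 4)
R_3 = 30 (n_3 = 3)
R_4 = 28 (n_4 = 4)
Step 3: H = 12/(N(N+1)) * sum(R_i^2/n_i) - 3(N+1)
     = 12/(14*15) * (20^2/3 + 27^2/4 + 30^2/3 + 28^2/4) - 3*15
     = 0.057143 * 811.583 - 45
     = 1.376190.
Step 4: Ties present; correction factor C = 1 - 24/(14^3 - 14) = 0.991209. Corrected H = 1.376190 / 0.991209 = 1.388396.
Step 5: Under H0, H ~ chi^2(3); p-value = 0.708257.
Step 6: alpha = 0.1. fail to reject H0.

H = 1.3884, df = 3, p = 0.708257, fail to reject H0.


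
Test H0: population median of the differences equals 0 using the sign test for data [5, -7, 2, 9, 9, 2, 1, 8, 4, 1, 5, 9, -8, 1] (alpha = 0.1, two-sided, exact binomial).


Step 1: Discard zero differences. Original n = 14; n_eff = number of nonzero differences = 14.
Nonzero differences (with sign): +5, -7, +2, +9, +9, +2, +1, +8, +4, +1, +5, +9, -8, +1
Step 2: Count signs: positive = 12, negative = 2.
Step 3: Under H0: P(positive) = 0.5, so the number of positives S ~ Bin(14, 0.5).
Step 4: Two-sided exact p-value = sum of Bin(14,0.5) probabilities at or below the observed probability = 0.012939.
Step 5: alpha = 0.1. reject H0.

n_eff = 14, pos = 12, neg = 2, p = 0.012939, reject H0.


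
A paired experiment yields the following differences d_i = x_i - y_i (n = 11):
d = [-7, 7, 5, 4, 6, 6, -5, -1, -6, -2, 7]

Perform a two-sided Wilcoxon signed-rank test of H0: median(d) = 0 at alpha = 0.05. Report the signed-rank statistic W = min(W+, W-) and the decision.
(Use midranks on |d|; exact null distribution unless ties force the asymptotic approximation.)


Step 1: Drop any zero differences (none here) and take |d_i|.
|d| = [7, 7, 5, 4, 6, 6, 5, 1, 6, 2, 7]
Step 2: Midrank |d_i| (ties get averaged ranks).
ranks: |7|->10, |7|->10, |5|->4.5, |4|->3, |6|->7, |6|->7, |5|->4.5, |1|->1, |6|->7, |2|->2, |7|->10
Step 3: Attach original signs; sum ranks with positive sign and with negative sign.
W+ = 10 + 4.5 + 3 + 7 + 7 + 10 = 41.5
W- = 10 + 4.5 + 1 + 7 + 2 = 24.5
(Check: W+ + W- = 66 should equal n(n+1)/2 = 66.)
Step 4: Test statistic W = min(W+, W-) = 24.5.
Step 5: Ties in |d|, so use the tie-corrected normal approximation.
        E[W] = n(n+1)/4 = 11*12/4 = 33.
        Tie groups: |d|=5 (t=2), |d|=6 (t=3), |d|=7 (t=3); sum(t^3 - t) = 54.
        Var[W] = n(n+1)(2n+1)/24 - sum(t^3-t)/48 = 3036/24 - 54/48 = 125.375.
        z = (W - E[W]) / sqrt(Var[W]) = (24.5 - 33) / 11.1971 = -0.7591.
        Two-sided p = 2*Phi(z) = 0.447778.
Step 6: alpha = 0.05. fail to reject H0.

W+ = 41.5, W- = 24.5, W = min = 24.5, p = 0.447778, fail to reject H0.


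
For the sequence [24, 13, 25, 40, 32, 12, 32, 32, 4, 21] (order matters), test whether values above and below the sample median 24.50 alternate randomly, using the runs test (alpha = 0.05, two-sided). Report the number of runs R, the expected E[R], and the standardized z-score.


Step 1: Compute median = 24.50; label A = above, B = below.
Labels in order: BBAAABAABB  (n_A = 5, n_B = 5)
Step 2: Count runs R = 5.
Step 3: Under H0 (random ordering), E[R] = 2*n_A*n_B/(n_A+n_B) + 1 = 2*5*5/10 + 1 = 6.0000.
        Var[R] = 2*n_A*n_B*(2*n_A*n_B - n_A - n_B) / ((n_A+n_B)^2 * (n_A+n_B-1)) = 2000/900 = 2.2222.
        SD[R] = 1.4907.
Step 4: Continuity-corrected z = (R + 0.5 - E[R]) / SD[R] = (5 + 0.5 - 6.0000) / 1.4907 = -0.3354.
Step 5: Two-sided p-value via normal approximation = 2*(1 - Phi(|z|)) = 0.737316.
Step 6: alpha = 0.05. fail to reject H0.

R = 5, z = -0.3354, p = 0.737316, fail to reject H0.


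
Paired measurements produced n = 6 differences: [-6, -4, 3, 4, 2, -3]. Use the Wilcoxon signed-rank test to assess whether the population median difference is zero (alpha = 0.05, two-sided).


Step 1: Drop any zero differences (none here) and take |d_i|.
|d| = [6, 4, 3, 4, 2, 3]
Step 2: Midrank |d_i| (ties get averaged ranks).
ranks: |6|->6, |4|->4.5, |3|->2.5, |4|->4.5, |2|->1, |3|->2.5
Step 3: Attach original signs; sum ranks with positive sign and with negative sign.
W+ = 2.5 + 4.5 + 1 = 8
W- = 6 + 4.5 + 2.5 = 13
(Check: W+ + W- = 21 should equal n(n+1)/2 = 21.)
Step 4: Test statistic W = min(W+, W-) = 8.
Step 5: Ties in |d|, so use the tie-corrected normal approximation.
        E[W] = n(n+1)/4 = 6*7/4 = 10.5.
        Tie groups: |d|=3 (t=2), |d|=4 (t=2); sum(t^3 - t) = 12.
        Var[W] = n(n+1)(2n+1)/24 - sum(t^3-t)/48 = 546/24 - 12/48 = 22.5.
        z = (W - E[W]) / sqrt(Var[W]) = (8 - 10.5) / 4.7434 = -0.5270.
        Two-sided p = 2*Phi(z) = 0.598161.
Step 6: alpha = 0.05. fail to reject H0.

W+ = 8, W- = 13, W = min = 8, p = 0.598161, fail to reject H0.


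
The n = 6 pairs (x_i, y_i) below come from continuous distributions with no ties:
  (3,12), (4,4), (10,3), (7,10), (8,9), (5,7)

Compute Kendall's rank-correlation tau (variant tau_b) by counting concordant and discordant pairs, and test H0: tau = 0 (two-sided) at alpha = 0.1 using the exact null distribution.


Step 1: Enumerate the 15 unordered pairs (i,j) with i<j and classify each by sign(x_j-x_i) * sign(y_j-y_i).
  (1,2):dx=+1,dy=-8->D; (1,3):dx=+7,dy=-9->D; (1,4):dx=+4,dy=-2->D; (1,5):dx=+5,dy=-3->D
  (1,6):dx=+2,dy=-5->D; (2,3):dx=+6,dy=-1->D; (2,4):dx=+3,dy=+6->C; (2,5):dx=+4,dy=+5->C
  (2,6):dx=+1,dy=+3->C; (3,4):dx=-3,dy=+7->D; (3,5):dx=-2,dy=+6->D; (3,6):dx=-5,dy=+4->D
  (4,5):dx=+1,dy=-1->D; (4,6):dx=-2,dy=-3->C; (5,6):dx=-3,dy=-2->C
Step 2: C = 5, D = 10, total pairs = 15.
Step 3: tau = (C - D)/(n(n-1)/2) = (5 - 10)/15 = -0.333333.
Step 4: Exact two-sided p-value (enumerate n! = 720 permutations of y under H0): p = 0.469444.
Step 5: alpha = 0.1. fail to reject H0.

tau_b = -0.3333 (C=5, D=10), p = 0.469444, fail to reject H0.


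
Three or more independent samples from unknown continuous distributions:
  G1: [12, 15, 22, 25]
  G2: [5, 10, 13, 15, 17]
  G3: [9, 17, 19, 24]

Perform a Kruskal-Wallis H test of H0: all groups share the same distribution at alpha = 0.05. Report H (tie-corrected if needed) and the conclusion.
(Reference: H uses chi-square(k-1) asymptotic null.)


Step 1: Combine all N = 13 observations and assign midranks.
sorted (value, group, rank): (5,G2,1), (9,G3,2), (10,G2,3), (12,G1,4), (13,G2,5), (15,G1,6.5), (15,G2,6.5), (17,G2,8.5), (17,G3,8.5), (19,G3,10), (22,G1,11), (24,G3,12), (25,G1,13)
Step 2: Sum ranks within each group.
R_1 = 34.5 (n_1 = 4)
R_2 = 24 (n_2 = 5)
R_3 = 32.5 (n_3 = 4)
Step 3: H = 12/(N(N+1)) * sum(R_i^2/n_i) - 3(N+1)
     = 12/(13*14) * (34.5^2/4 + 24^2/5 + 32.5^2/4) - 3*14
     = 0.065934 * 676.825 - 42
     = 2.625824.
Step 4: Ties present; correction factor C = 1 - 12/(13^3 - 13) = 0.994505. Corrected H = 2.625824 / 0.994505 = 2.640331.
Step 5: Under H0, H ~ chi^2(2); p-value = 0.267091.
Step 6: alpha = 0.05. fail to reject H0.

H = 2.6403, df = 2, p = 0.267091, fail to reject H0.


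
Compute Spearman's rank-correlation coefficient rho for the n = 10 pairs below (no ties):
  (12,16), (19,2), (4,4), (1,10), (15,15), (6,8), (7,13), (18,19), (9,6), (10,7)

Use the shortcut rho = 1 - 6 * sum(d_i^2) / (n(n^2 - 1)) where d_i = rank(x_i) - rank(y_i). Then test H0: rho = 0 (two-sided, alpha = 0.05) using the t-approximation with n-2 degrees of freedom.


Step 1: Rank x and y separately (midranks; no ties here).
rank(x): 12->7, 19->10, 4->2, 1->1, 15->8, 6->3, 7->4, 18->9, 9->5, 10->6
rank(y): 16->9, 2->1, 4->2, 10->6, 15->8, 8->5, 13->7, 19->10, 6->3, 7->4
Step 2: d_i = R_x(i) - R_y(i); compute d_i^2.
  (7-9)^2=4, (10-1)^2=81, (2-2)^2=0, (1-6)^2=25, (8-8)^2=0, (3-5)^2=4, (4-7)^2=9, (9-10)^2=1, (5-3)^2=4, (6-4)^2=4
sum(d^2) = 132.
Step 3: rho = 1 - 6*132 / (10*(10^2 - 1)) = 1 - 792/990 = 0.200000.
Step 4: Under H0, t = rho * sqrt((n-2)/(1-rho^2)) = 0.5774 ~ t(8).
Step 5: Two-sided p-value from the t-distribution with 8 df = 0.579584.
Step 6: alpha = 0.05. fail to reject H0.

rho = 0.2000, p = 0.579584, fail to reject H0 at alpha = 0.05.


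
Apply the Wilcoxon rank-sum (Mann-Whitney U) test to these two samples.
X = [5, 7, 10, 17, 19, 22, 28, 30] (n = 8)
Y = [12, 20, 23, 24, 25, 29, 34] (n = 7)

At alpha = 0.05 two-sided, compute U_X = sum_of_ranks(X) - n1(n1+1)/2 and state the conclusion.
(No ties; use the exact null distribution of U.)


Step 1: Combine and sort all 15 observations; assign midranks.
sorted (value, group): (5,X), (7,X), (10,X), (12,Y), (17,X), (19,X), (20,Y), (22,X), (23,Y), (24,Y), (25,Y), (28,X), (29,Y), (30,X), (34,Y)
ranks: 5->1, 7->2, 10->3, 12->4, 17->5, 19->6, 20->7, 22->8, 23->9, 24->10, 25->11, 28->12, 29->13, 30->14, 34->15
Step 2: Rank sum for X: R1 = 1 + 2 + 3 + 5 + 6 + 8 + 12 + 14 = 51.
Step 3: U_X = R1 - n1(n1+1)/2 = 51 - 8*9/2 = 51 - 36 = 15.
       U_Y = n1*n2 - U_X = 56 - 15 = 41.
Step 4: No ties, so the exact null distribution of U (based on enumerating the C(15,8) = 6435 equally likely rank assignments) gives the two-sided p-value.
Step 5: p-value = 0.151981; compare to alpha = 0.05. fail to reject H0.

U_X = 15, p = 0.151981, fail to reject H0 at alpha = 0.05.


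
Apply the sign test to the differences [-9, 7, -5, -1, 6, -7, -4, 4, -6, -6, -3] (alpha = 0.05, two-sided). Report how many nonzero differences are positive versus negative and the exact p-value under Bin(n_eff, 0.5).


Step 1: Discard zero differences. Original n = 11; n_eff = number of nonzero differences = 11.
Nonzero differences (with sign): -9, +7, -5, -1, +6, -7, -4, +4, -6, -6, -3
Step 2: Count signs: positive = 3, negative = 8.
Step 3: Under H0: P(positive) = 0.5, so the number of positives S ~ Bin(11, 0.5).
Step 4: Two-sided exact p-value = sum of Bin(11,0.5) probabilities at or below the observed probability = 0.226562.
Step 5: alpha = 0.05. fail to reject H0.

n_eff = 11, pos = 3, neg = 8, p = 0.226562, fail to reject H0.


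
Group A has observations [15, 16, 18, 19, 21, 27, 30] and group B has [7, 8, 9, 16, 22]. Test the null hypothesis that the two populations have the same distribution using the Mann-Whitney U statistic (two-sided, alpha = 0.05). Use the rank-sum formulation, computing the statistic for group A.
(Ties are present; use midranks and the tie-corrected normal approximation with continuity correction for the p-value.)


Step 1: Combine and sort all 12 observations; assign midranks.
sorted (value, group): (7,Y), (8,Y), (9,Y), (15,X), (16,X), (16,Y), (18,X), (19,X), (21,X), (22,Y), (27,X), (30,X)
ranks: 7->1, 8->2, 9->3, 15->4, 16->5.5, 16->5.5, 18->7, 19->8, 21->9, 22->10, 27->11, 30->12
Step 2: Rank sum for X: R1 = 4 + 5.5 + 7 + 8 + 9 + 11 + 12 = 56.5.
Step 3: U_X = R1 - n1(n1+1)/2 = 56.5 - 7*8/2 = 56.5 - 28 = 28.5.
       U_Y = n1*n2 - U_X = 35 - 28.5 = 6.5.
Step 4: Ties are present, so use the tie-corrected normal approximation (with continuity correction) for the p-value.
Step 5: p-value = 0.087602; compare to alpha = 0.05. fail to reject H0.

U_X = 28.5, p = 0.087602, fail to reject H0 at alpha = 0.05.


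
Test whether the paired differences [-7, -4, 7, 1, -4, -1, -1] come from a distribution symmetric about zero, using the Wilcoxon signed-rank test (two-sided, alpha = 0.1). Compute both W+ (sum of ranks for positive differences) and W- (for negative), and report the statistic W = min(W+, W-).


Step 1: Drop any zero differences (none here) and take |d_i|.
|d| = [7, 4, 7, 1, 4, 1, 1]
Step 2: Midrank |d_i| (ties get averaged ranks).
ranks: |7|->6.5, |4|->4.5, |7|->6.5, |1|->2, |4|->4.5, |1|->2, |1|->2
Step 3: Attach original signs; sum ranks with positive sign and with negative sign.
W+ = 6.5 + 2 = 8.5
W- = 6.5 + 4.5 + 4.5 + 2 + 2 = 19.5
(Check: W+ + W- = 28 should equal n(n+1)/2 = 28.)
Step 4: Test statistic W = min(W+, W-) = 8.5.
Step 5: Ties in |d|, so use the tie-corrected normal approximation.
        E[W] = n(n+1)/4 = 7*8/4 = 14.
        Tie groups: |d|=1 (t=3), |d|=4 (t=2), |d|=7 (t=2); sum(t^3 - t) = 36.
        Var[W] = n(n+1)(2n+1)/24 - sum(t^3-t)/48 = 840/24 - 36/48 = 34.25.
        z = (W - E[W]) / sqrt(Var[W]) = (8.5 - 14) / 5.8523 = -0.9398.
        Two-sided p = 2*Phi(z) = 0.347324.
Step 6: alpha = 0.1. fail to reject H0.

W+ = 8.5, W- = 19.5, W = min = 8.5, p = 0.347324, fail to reject H0.


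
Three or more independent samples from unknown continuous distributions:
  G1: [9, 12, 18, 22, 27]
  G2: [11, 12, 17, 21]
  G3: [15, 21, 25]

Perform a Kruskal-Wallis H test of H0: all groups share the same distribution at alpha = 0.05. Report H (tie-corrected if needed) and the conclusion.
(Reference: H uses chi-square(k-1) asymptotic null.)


Step 1: Combine all N = 12 observations and assign midranks.
sorted (value, group, rank): (9,G1,1), (11,G2,2), (12,G1,3.5), (12,G2,3.5), (15,G3,5), (17,G2,6), (18,G1,7), (21,G2,8.5), (21,G3,8.5), (22,G1,10), (25,G3,11), (27,G1,12)
Step 2: Sum ranks within each group.
R_1 = 33.5 (n_1 = 5)
R_2 = 20 (n_2 = 4)
R_3 = 24.5 (n_3 = 3)
Step 3: H = 12/(N(N+1)) * sum(R_i^2/n_i) - 3(N+1)
     = 12/(12*13) * (33.5^2/5 + 20^2/4 + 24.5^2/3) - 3*13
     = 0.076923 * 524.533 - 39
     = 1.348718.
Step 4: Ties present; correction factor C = 1 - 12/(12^3 - 12) = 0.993007. Corrected H = 1.348718 / 0.993007 = 1.358216.
Step 5: Under H0, H ~ chi^2(2); p-value = 0.507069.
Step 6: alpha = 0.05. fail to reject H0.

H = 1.3582, df = 2, p = 0.507069, fail to reject H0.
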